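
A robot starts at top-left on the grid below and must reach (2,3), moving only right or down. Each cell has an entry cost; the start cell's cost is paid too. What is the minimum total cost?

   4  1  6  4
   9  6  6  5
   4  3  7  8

Path (0,0) -> (0,1) -> (0,2) -> (0,3) -> (1,3) -> (2,3): 4 + 1 + 6 + 4 + 5 + 8 = 28.

28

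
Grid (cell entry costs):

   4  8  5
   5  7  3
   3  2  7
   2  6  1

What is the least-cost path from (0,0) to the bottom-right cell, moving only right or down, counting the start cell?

Take (0,0) -> (1,0) -> (2,0) -> (2,1) -> (3,1) -> (3,2) for a total of 4 + 5 + 3 + 2 + 6 + 1 = 21.
(Top row then right column would cost 28.)

21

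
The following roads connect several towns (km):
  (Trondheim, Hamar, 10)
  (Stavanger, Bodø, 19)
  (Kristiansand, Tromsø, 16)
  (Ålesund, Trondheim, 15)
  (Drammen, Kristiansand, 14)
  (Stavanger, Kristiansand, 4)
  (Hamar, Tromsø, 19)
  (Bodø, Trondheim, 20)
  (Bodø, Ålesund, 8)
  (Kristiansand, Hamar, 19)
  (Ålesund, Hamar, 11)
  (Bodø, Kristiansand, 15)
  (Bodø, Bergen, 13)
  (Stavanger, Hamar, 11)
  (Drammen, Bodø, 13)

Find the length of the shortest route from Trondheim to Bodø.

Comparing a few candidate routes:
Trondheim-Hamar-Ålesund-Bodø: 10 + 11 + 8 = 29
Trondheim-Ålesund-Bodø: 15 + 8 = 23
Trondheim-Bodø: 20
Trondheim-Hamar-Stavanger-Kristiansand-Bodø: 10 + 11 + 4 + 15 = 40
Best route has total 20 km.

20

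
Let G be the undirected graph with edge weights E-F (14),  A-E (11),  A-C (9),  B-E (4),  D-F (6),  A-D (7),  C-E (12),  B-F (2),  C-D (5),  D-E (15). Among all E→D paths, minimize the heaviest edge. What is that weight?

Checking several routes:
E→F→D: max(14, 6) = 14
E→A→C→D: max(11, 9, 5) = 11
E→B→F→D: max(4, 2, 6) = 6
E→C→A→D: max(12, 9, 7) = 12
E→C→D: max(12, 5) = 12
E→A→D: max(11, 7) = 11
Best route has worst link 6.

6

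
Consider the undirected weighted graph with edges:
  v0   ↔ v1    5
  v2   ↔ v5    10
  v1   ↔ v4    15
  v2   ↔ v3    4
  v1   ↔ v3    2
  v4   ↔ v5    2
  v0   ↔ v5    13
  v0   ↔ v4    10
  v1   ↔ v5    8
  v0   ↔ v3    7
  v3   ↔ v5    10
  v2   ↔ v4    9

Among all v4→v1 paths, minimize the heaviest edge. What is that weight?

8

Comparing a few candidate routes:
v4 → v2 → v5 → v1: max(9, 10, 8) = 10
v4 → v2 → v3 → v0 → v1: max(9, 4, 7, 5) = 9
v4 → v5 → v1: max(2, 8) = 8
v4 → v2 → v3 → v1: max(9, 4, 2) = 9
The minimum achievable maximum is 8.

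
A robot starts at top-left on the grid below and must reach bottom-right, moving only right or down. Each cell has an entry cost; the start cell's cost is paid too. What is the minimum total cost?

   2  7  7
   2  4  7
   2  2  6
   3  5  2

15

Take [0,0] → [1,0] → [2,0] → [2,1] → [3,1] → [3,2] for a total of 2 + 2 + 2 + 2 + 5 + 2 = 15.
For comparison, the top-then-right route costs 31.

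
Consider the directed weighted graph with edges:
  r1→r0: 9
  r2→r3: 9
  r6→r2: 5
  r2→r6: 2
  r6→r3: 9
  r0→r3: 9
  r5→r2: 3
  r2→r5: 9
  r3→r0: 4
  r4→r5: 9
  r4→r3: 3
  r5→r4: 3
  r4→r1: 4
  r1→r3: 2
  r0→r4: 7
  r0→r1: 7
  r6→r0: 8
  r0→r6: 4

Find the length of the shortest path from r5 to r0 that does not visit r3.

Routes from r5 to r0 avoiding r3:
r5 -> r4 -> r1 -> r0: 3 + 4 + 9 = 16
r5 -> r2 -> r6 -> r0: 3 + 2 + 8 = 13
Shortest: 13.

13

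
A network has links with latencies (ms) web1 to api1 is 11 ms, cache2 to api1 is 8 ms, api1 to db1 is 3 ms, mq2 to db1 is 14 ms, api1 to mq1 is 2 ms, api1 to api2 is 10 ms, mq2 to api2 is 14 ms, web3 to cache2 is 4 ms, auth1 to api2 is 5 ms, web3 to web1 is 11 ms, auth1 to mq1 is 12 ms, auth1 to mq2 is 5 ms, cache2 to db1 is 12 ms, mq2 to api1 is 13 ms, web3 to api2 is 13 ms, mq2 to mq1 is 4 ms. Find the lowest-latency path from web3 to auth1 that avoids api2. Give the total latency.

Checking several routes:
web3 -> cache2 -> api1 -> mq1 -> auth1: 4 + 8 + 2 + 12 = 26
web3 -> cache2 -> api1 -> mq2 -> auth1: 4 + 8 + 13 + 5 = 30
web3 -> cache2 -> db1 -> api1 -> mq1 -> mq2 -> auth1: 4 + 12 + 3 + 2 + 4 + 5 = 30
web3 -> cache2 -> db1 -> api1 -> mq1 -> auth1: 4 + 12 + 3 + 2 + 12 = 33
web3 -> cache2 -> api1 -> mq1 -> mq2 -> auth1: 4 + 8 + 2 + 4 + 5 = 23
web3 -> web1 -> api1 -> mq1 -> mq2 -> auth1: 11 + 11 + 2 + 4 + 5 = 33
The minimum is 23 ms.

23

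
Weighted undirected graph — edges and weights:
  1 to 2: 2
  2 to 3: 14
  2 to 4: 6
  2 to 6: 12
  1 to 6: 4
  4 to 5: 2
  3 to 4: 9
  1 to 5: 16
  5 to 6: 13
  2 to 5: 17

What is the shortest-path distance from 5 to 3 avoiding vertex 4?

31

Candidate routes:
5-6-1-2-3: 13 + 4 + 2 + 14 = 33
5-2-3: 17 + 14 = 31
5-6-2-3: 13 + 12 + 14 = 39
5-1-2-3: 16 + 2 + 14 = 32
5-1-6-2-3: 16 + 4 + 12 + 14 = 46
Shortest: 31.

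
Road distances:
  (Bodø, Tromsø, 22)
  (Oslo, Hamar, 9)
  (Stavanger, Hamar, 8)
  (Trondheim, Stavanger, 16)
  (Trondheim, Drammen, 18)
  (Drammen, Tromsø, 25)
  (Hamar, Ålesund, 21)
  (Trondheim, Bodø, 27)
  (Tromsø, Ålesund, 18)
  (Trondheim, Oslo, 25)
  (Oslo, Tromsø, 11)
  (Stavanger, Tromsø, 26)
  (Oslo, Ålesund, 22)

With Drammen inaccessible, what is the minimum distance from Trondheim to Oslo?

25

Comparing a few candidate routes:
Trondheim-Stavanger-Hamar-Oslo: 16 + 8 + 9 = 33
Trondheim-Stavanger-Hamar-Ålesund-Oslo: 16 + 8 + 21 + 22 = 67
Trondheim-Stavanger-Tromsø-Oslo: 16 + 26 + 11 = 53
Trondheim-Stavanger-Hamar-Ålesund-Tromsø-Oslo: 16 + 8 + 21 + 18 + 11 = 74
Trondheim-Oslo: 25
Trondheim-Bodø-Tromsø-Oslo: 27 + 22 + 11 = 60
The minimum is 25.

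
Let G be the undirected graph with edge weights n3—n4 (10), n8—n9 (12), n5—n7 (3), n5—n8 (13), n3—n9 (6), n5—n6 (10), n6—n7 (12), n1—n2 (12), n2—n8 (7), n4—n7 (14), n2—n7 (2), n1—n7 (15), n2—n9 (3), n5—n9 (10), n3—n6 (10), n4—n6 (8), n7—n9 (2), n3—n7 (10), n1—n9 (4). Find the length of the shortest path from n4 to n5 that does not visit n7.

A few of the n4→n5 routes:
n4 - n3 - n9 - n2 - n8 - n5: 10 + 6 + 3 + 7 + 13 = 39
n4 - n6 - n5: 8 + 10 = 18
n4 - n3 - n6 - n5: 10 + 10 + 10 = 30
n4 - n3 - n9 - n8 - n5: 10 + 6 + 12 + 13 = 41
n4 - n6 - n3 - n9 - n5: 8 + 10 + 6 + 10 = 34
n4 - n3 - n9 - n5: 10 + 6 + 10 = 26
Best route has total 18.

18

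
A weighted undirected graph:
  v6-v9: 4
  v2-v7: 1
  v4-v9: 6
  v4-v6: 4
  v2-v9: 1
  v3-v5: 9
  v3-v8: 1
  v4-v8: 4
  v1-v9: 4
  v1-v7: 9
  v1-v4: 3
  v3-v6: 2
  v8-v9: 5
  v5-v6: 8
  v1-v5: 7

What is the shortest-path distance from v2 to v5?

12

Checking several routes:
v2 → v9 → v6 → v5: 1 + 4 + 8 = 13
v2 → v9 → v8 → v3 → v6 → v5: 1 + 5 + 1 + 2 + 8 = 17
v2 → v9 → v6 → v3 → v5: 1 + 4 + 2 + 9 = 16
v2 → v9 → v8 → v3 → v5: 1 + 5 + 1 + 9 = 16
v2 → v9 → v1 → v5: 1 + 4 + 7 = 12
Best route has total 12.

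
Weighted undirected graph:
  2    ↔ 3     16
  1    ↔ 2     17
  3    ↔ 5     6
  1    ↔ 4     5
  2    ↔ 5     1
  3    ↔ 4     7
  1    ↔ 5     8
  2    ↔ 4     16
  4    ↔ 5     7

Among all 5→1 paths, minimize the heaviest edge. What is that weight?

7

A few of the 5→1 routes:
5-4-1: max(7, 5) = 7
5-3-2-4-1: max(6, 16, 16, 5) = 16
5-1: max(8) = 8
5-2-4-1: max(1, 16, 5) = 16
5-3-4-1: max(6, 7, 5) = 7
5-2-3-4-1: max(1, 16, 7, 5) = 16
The minimum achievable maximum is 7.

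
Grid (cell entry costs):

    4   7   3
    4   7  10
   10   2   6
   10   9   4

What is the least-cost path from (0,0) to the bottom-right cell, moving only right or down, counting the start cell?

27

Path (0,0) (1,0) (1,1) (2,1) (2,2) (3,2): 4 + 4 + 7 + 2 + 6 + 4 = 27.
(Top row then right column would cost 34.)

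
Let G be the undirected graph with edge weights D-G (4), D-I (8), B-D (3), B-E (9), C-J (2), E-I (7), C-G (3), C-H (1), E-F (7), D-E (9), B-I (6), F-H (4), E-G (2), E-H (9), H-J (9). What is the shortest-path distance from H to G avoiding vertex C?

Checking several routes:
H-E-D-G: 9 + 9 + 4 = 22
H-F-E-G: 4 + 7 + 2 = 13
H-E-G: 9 + 2 = 11
The minimum is 11.

11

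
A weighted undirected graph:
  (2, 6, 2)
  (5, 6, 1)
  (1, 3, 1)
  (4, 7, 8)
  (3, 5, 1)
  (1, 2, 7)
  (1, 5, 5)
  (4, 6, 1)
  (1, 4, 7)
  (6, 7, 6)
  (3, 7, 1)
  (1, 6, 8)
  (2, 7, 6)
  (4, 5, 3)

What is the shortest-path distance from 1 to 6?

Comparing a few candidate routes:
1-5-6: 5 + 1 = 6
1-3-5-6: 1 + 1 + 1 = 3
1-3-5-4-6: 1 + 1 + 3 + 1 = 6
The minimum is 3.

3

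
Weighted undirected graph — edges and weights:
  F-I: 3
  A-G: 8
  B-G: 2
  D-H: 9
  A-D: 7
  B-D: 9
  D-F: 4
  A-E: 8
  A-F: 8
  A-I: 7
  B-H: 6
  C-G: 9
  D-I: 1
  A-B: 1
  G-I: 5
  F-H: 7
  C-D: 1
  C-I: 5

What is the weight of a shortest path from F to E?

16

Some routes from F to E:
F→I→D→A→E: 3 + 1 + 7 + 8 = 19
F→A→E: 8 + 8 = 16
F→I→A→E: 3 + 7 + 8 = 18
Best route has total 16.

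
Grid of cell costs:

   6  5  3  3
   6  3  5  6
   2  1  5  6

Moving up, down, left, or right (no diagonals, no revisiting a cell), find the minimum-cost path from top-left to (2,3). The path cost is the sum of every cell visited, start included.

Take r0c0 -> r0c1 -> r1c1 -> r2c1 -> r2c2 -> r2c3 for a total of 6 + 5 + 3 + 1 + 5 + 6 = 26.

26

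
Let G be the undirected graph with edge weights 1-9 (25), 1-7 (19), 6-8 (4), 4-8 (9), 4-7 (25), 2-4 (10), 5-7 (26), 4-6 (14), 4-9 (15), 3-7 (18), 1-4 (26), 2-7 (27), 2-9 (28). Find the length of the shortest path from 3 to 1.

A few of the 3→1 routes:
3-7-2-4-1: 18 + 27 + 10 + 26 = 81
3-7-2-4-9-1: 18 + 27 + 10 + 15 + 25 = 95
3-7-1: 18 + 19 = 37
3-7-4-1: 18 + 25 + 26 = 69
3-7-4-9-1: 18 + 25 + 15 + 25 = 83
Shortest: 37.

37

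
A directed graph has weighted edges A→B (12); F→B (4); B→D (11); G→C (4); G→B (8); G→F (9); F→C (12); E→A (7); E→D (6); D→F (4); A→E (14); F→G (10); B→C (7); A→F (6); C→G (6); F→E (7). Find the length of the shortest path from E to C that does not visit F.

Paths from E to C avoiding F:
E-A-B-C: 7 + 12 + 7 = 26
The minimum is 26.

26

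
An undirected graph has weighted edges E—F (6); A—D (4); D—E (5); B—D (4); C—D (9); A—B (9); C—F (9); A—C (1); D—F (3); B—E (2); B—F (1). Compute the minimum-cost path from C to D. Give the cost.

5

Some routes from C to D:
C → D: 9
C → A → D: 1 + 4 = 5
C → A → B → F → D: 1 + 9 + 1 + 3 = 14
C → F → D: 9 + 3 = 12
Best route has total 5.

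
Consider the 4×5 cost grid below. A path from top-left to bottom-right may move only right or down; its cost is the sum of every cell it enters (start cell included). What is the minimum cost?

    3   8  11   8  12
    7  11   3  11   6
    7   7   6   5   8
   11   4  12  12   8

Path [0,0] → [1,0] → [1,1] → [1,2] → [2,2] → [2,3] → [2,4] → [3,4]: 3 + 7 + 11 + 3 + 6 + 5 + 8 + 8 = 51.
For comparison, the top-then-right route costs 64.

51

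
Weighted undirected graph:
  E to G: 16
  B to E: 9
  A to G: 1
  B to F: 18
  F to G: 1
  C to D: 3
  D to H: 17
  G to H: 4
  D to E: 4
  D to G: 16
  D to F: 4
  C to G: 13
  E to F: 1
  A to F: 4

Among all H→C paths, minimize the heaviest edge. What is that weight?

A few of the H→C routes:
H-G-F-D-C: max(4, 1, 4, 3) = 4
H-G-A-F-D-C: max(4, 1, 4, 4, 3) = 4
H-G-F-E-D-C: max(4, 1, 1, 4, 3) = 4
H-G-A-F-E-D-C: max(4, 1, 4, 1, 4, 3) = 4
Smallest bottleneck: 4.

4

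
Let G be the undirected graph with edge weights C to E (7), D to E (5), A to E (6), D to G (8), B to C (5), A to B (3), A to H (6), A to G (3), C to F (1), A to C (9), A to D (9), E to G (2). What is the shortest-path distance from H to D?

15

Comparing a few candidate routes:
H→A→D: 6 + 9 = 15
H→A→G→D: 6 + 3 + 8 = 17
H→A→G→E→D: 6 + 3 + 2 + 5 = 16
H→A→E→D: 6 + 6 + 5 = 17
H→A→E→G→D: 6 + 6 + 2 + 8 = 22
Best route has total 15.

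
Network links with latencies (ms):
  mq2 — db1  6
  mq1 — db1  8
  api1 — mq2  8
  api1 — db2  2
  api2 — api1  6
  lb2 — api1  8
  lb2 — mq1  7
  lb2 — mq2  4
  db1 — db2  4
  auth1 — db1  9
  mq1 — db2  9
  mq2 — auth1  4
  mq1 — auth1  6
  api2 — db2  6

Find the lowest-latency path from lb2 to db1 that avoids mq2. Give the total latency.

14

Some routes from lb2 to db1 avoiding mq2:
lb2-mq1-db2-db1: 7 + 9 + 4 = 20
lb2-mq1-auth1-db1: 7 + 6 + 9 = 22
lb2-api1-db2-db1: 8 + 2 + 4 = 14
lb2-mq1-db1: 7 + 8 = 15
lb2-api1-api2-db2-db1: 8 + 6 + 6 + 4 = 24
Shortest: 14 ms.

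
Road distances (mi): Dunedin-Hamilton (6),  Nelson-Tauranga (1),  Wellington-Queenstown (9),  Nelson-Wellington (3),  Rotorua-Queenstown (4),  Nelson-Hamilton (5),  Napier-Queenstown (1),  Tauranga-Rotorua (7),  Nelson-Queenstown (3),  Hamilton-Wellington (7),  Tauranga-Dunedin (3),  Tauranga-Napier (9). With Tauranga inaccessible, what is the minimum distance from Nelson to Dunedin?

Routes from Nelson to Dunedin avoiding Tauranga:
Nelson-Queenstown-Wellington-Hamilton-Dunedin: 3 + 9 + 7 + 6 = 25
Nelson-Hamilton-Dunedin: 5 + 6 = 11
Nelson-Wellington-Hamilton-Dunedin: 3 + 7 + 6 = 16
Shortest: 11 mi.

11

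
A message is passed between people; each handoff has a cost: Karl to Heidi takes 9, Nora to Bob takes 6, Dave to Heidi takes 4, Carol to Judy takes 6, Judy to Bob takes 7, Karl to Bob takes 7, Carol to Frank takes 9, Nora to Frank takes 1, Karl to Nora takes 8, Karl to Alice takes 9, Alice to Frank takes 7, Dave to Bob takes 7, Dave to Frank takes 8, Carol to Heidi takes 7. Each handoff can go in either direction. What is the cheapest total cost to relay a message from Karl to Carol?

16

A few of the Karl→Carol routes:
Karl-Bob-Judy-Carol: 7 + 7 + 6 = 20
Karl-Bob-Nora-Frank-Carol: 7 + 6 + 1 + 9 = 23
Karl-Heidi-Carol: 9 + 7 = 16
Karl-Nora-Frank-Carol: 8 + 1 + 9 = 18
The minimum is 16.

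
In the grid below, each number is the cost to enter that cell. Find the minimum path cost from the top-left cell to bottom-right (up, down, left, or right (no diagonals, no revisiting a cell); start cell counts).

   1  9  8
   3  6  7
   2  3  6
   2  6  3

Path r0c0 → r1c0 → r2c0 → r3c0 → r3c1 → r3c2: 1 + 3 + 2 + 2 + 6 + 3 = 17.

17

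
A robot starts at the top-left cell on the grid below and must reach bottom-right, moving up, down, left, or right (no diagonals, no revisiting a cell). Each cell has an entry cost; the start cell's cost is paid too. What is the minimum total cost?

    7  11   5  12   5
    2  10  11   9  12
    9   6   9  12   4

49

Cheapest: (0,0) → (1,0) → (2,0) → (2,1) → (2,2) → (2,3) → (2,4)
  7 + 2 + 9 + 6 + 9 + 12 + 4 = 49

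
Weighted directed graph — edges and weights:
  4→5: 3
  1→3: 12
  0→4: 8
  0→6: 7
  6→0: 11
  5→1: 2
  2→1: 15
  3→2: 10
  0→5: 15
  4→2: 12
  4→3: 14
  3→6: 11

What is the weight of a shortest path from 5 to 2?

24

Candidate routes:
5-1-3-2: 2 + 12 + 10 = 24
5-1-3-6-0-4-2: 2 + 12 + 11 + 11 + 8 + 12 = 56
The minimum is 24.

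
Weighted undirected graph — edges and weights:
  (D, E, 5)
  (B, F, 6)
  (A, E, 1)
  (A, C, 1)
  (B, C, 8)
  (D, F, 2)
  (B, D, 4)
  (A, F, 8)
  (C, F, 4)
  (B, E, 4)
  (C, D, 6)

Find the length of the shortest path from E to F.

6

A few of the E→F routes:
E - A - C - D - F: 1 + 1 + 6 + 2 = 10
E - B - F: 4 + 6 = 10
E - B - D - F: 4 + 4 + 2 = 10
E - A - F: 1 + 8 = 9
E - A - C - F: 1 + 1 + 4 = 6
E - D - F: 5 + 2 = 7
Best route has total 6.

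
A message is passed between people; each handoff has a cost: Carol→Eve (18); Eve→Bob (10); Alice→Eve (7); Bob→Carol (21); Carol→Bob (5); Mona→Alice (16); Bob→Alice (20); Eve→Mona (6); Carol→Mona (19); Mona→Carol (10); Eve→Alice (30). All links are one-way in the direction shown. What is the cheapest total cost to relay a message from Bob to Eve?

27

Routes from Bob to Eve:
Bob → Alice → Eve: 20 + 7 = 27
Bob → Carol → Mona → Alice → Eve: 21 + 19 + 16 + 7 = 63
Bob → Carol → Eve: 21 + 18 = 39
The minimum is 27.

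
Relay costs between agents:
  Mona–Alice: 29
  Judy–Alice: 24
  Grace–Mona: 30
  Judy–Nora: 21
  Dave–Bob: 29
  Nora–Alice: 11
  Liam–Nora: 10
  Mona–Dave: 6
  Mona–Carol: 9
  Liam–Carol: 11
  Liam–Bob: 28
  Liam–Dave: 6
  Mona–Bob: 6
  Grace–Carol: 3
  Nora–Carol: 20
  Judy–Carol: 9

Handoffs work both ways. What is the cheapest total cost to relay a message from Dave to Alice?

Checking several routes:
Dave-Mona-Alice: 6 + 29 = 35
Dave-Mona-Carol-Liam-Nora-Alice: 6 + 9 + 11 + 10 + 11 = 47
Dave-Liam-Carol-Nora-Alice: 6 + 11 + 20 + 11 = 48
Dave-Liam-Nora-Alice: 6 + 10 + 11 = 27
Dave-Mona-Carol-Judy-Alice: 6 + 9 + 9 + 24 = 48
Dave-Mona-Carol-Nora-Alice: 6 + 9 + 20 + 11 = 46
Best route has total 27.

27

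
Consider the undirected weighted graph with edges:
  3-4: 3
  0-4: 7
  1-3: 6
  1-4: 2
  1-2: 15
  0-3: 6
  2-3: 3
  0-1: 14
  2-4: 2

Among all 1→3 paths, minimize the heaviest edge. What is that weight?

A few of the 1→3 routes:
1 - 3: max(6) = 6
1 - 4 - 0 - 3: max(2, 7, 6) = 7
1 - 4 - 2 - 3: max(2, 2, 3) = 3
1 - 4 - 3: max(2, 3) = 3
Smallest bottleneck: 3.

3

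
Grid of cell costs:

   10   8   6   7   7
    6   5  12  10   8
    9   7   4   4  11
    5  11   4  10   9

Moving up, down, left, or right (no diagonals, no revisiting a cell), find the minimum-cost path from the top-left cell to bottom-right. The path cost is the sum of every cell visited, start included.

Cheapest: [0,0]→[1,0]→[1,1]→[2,1]→[2,2]→[2,3]→[3,3]→[3,4]
  10 + 6 + 5 + 7 + 4 + 4 + 10 + 9 = 55

55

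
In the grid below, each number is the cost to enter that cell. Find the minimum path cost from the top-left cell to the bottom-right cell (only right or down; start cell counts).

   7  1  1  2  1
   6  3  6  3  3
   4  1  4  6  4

Path r0c0 → r0c1 → r0c2 → r0c3 → r0c4 → r1c4 → r2c4: 7 + 1 + 1 + 2 + 1 + 3 + 4 = 19.

19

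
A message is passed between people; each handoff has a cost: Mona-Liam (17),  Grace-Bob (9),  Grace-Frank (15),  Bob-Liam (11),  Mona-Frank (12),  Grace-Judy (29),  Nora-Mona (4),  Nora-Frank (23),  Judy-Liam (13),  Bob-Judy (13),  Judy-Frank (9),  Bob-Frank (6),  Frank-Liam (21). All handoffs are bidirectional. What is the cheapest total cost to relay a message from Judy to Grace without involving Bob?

Checking several routes:
Judy-Liam-Frank-Grace: 13 + 21 + 15 = 49
Judy-Frank-Grace: 9 + 15 = 24
Judy-Liam-Mona-Frank-Grace: 13 + 17 + 12 + 15 = 57
Judy-Grace: 29
Shortest: 24.

24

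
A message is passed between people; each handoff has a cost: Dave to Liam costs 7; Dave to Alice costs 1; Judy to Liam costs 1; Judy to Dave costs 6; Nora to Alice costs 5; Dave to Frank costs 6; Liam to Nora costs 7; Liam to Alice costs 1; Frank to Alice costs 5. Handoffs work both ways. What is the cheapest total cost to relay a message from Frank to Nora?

Some routes from Frank to Nora:
Frank -> Dave -> Liam -> Alice -> Nora: 6 + 7 + 1 + 5 = 19
Frank -> Alice -> Nora: 5 + 5 = 10
Frank -> Dave -> Judy -> Liam -> Alice -> Nora: 6 + 6 + 1 + 1 + 5 = 19
Frank -> Dave -> Alice -> Nora: 6 + 1 + 5 = 12
Frank -> Alice -> Liam -> Nora: 5 + 1 + 7 = 13
Frank -> Dave -> Alice -> Liam -> Nora: 6 + 1 + 1 + 7 = 15
Best route has total 10.

10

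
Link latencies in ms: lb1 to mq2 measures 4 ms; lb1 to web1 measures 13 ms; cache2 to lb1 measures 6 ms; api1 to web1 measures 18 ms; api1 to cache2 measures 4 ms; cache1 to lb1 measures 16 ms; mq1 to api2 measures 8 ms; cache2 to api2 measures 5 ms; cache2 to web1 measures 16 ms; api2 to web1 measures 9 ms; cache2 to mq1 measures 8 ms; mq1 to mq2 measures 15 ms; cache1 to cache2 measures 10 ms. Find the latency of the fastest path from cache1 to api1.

14

Comparing a few candidate routes:
cache1 → cache2 → api1: 10 + 4 = 14
cache1 → cache2 → web1 → api1: 10 + 16 + 18 = 44
cache1 → cache2 → api2 → web1 → api1: 10 + 5 + 9 + 18 = 42
cache1 → lb1 → cache2 → api1: 16 + 6 + 4 = 26
cache1 → cache2 → lb1 → web1 → api1: 10 + 6 + 13 + 18 = 47
The minimum is 14 ms.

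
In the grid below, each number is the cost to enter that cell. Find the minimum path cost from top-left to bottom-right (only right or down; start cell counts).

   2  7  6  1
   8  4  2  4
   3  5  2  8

25

Cheapest: [0,0] → [0,1] → [1,1] → [1,2] → [2,2] → [2,3]
  2 + 7 + 4 + 2 + 2 + 8 = 25
For comparison, the top-then-right route costs 28.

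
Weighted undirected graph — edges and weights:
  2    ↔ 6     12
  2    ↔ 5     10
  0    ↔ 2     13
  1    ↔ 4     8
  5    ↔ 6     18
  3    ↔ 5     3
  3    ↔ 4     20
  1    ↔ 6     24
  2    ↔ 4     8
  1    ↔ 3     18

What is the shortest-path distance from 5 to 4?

Comparing a few candidate routes:
5 -> 2 -> 4: 10 + 8 = 18
5 -> 3 -> 1 -> 4: 3 + 18 + 8 = 29
5 -> 3 -> 4: 3 + 20 = 23
Shortest: 18.

18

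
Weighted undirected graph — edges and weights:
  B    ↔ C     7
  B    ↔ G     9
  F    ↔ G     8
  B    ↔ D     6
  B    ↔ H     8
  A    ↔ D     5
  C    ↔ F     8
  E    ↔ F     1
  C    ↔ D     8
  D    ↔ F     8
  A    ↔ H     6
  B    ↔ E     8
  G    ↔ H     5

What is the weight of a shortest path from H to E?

A few of the H→E routes:
H - B - E: 8 + 8 = 16
H - G - F - E: 5 + 8 + 1 = 14
H - B - D - F - E: 8 + 6 + 8 + 1 = 23
H - G - B - E: 5 + 9 + 8 = 22
H - A - D - F - E: 6 + 5 + 8 + 1 = 20
Best route has total 14.

14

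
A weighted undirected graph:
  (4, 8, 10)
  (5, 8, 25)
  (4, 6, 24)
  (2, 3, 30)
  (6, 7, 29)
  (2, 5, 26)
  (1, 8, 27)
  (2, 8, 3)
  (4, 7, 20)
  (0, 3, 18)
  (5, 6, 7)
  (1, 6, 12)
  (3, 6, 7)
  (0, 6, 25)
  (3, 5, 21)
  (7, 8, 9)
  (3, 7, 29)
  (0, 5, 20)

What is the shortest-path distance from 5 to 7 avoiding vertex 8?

36

Comparing a few candidate routes:
5→0→3→7: 20 + 18 + 29 = 67
5→6→4→7: 7 + 24 + 20 = 51
5→6→7: 7 + 29 = 36
5→3→7: 21 + 29 = 50
5→6→3→7: 7 + 7 + 29 = 43
5→3→6→7: 21 + 7 + 29 = 57
Best route has total 36.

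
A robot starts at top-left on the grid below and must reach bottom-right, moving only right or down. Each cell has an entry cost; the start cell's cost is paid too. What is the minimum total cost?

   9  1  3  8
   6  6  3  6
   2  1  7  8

30

One optimal route is [0,0] [0,1] [0,2] [1,2] [1,3] [2,3].
Its cost is 9 + 1 + 3 + 3 + 6 + 8 = 30.
(Top row then right column would cost 35.)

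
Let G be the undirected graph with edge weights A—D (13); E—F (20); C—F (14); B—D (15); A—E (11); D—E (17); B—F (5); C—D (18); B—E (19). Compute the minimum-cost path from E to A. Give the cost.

11

Candidate routes:
E -> D -> A: 17 + 13 = 30
E -> B -> F -> C -> D -> A: 19 + 5 + 14 + 18 + 13 = 69
E -> B -> D -> A: 19 + 15 + 13 = 47
E -> F -> C -> D -> A: 20 + 14 + 18 + 13 = 65
E -> A: 11
E -> F -> B -> D -> A: 20 + 5 + 15 + 13 = 53
The minimum is 11.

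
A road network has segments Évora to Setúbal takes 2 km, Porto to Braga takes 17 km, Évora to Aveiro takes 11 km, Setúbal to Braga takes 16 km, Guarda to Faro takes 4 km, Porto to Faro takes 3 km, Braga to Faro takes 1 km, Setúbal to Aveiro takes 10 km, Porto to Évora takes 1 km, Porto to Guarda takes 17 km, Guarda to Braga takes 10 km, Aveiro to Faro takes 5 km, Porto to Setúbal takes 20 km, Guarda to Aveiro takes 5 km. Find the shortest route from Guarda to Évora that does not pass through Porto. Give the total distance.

16

Checking several routes:
Guarda→Faro→Aveiro→Setúbal→Évora: 4 + 5 + 10 + 2 = 21
Guarda→Faro→Braga→Setúbal→Évora: 4 + 1 + 16 + 2 = 23
Guarda→Aveiro→Évora: 5 + 11 = 16
Guarda→Faro→Aveiro→Évora: 4 + 5 + 11 = 20
Guarda→Aveiro→Setúbal→Évora: 5 + 10 + 2 = 17
The minimum is 16 km.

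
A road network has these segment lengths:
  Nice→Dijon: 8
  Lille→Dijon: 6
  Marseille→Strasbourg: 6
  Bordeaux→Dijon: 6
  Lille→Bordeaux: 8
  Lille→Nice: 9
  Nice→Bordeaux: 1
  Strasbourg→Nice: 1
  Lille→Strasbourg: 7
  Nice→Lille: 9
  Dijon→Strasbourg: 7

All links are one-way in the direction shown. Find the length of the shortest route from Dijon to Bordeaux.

9

Routes from Dijon to Bordeaux:
Dijon-Strasbourg-Nice-Lille-Bordeaux: 7 + 1 + 9 + 8 = 25
Dijon-Strasbourg-Nice-Bordeaux: 7 + 1 + 1 = 9
Best route has total 9.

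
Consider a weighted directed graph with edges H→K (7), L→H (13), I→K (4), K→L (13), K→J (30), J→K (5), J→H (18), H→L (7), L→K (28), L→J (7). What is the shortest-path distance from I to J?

24

Candidate routes:
I → K → J: 4 + 30 = 34
I → K → L → J: 4 + 13 + 7 = 24
The minimum is 24.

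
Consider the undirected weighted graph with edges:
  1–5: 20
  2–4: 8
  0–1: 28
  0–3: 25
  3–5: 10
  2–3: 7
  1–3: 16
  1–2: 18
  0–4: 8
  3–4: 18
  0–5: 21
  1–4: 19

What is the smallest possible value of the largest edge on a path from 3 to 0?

8

Comparing a few candidate routes:
3 → 2 → 4 → 0: max(7, 8, 8) = 8
3 → 4 → 0: max(18, 8) = 18
3 → 1 → 2 → 4 → 0: max(16, 18, 8, 8) = 18
The minimum achievable maximum is 8.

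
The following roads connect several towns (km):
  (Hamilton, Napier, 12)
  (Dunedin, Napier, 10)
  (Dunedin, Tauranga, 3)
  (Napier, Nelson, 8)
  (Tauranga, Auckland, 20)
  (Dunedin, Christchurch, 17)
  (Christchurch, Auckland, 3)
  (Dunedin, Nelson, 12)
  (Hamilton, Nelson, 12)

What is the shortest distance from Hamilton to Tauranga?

A few of the Hamilton→Tauranga routes:
Hamilton - Napier - Nelson - Dunedin - Tauranga: 12 + 8 + 12 + 3 = 35
Hamilton - Napier - Dunedin - Tauranga: 12 + 10 + 3 = 25
Hamilton - Napier - Dunedin - Christchurch - Auckland - Tauranga: 12 + 10 + 17 + 3 + 20 = 62
Hamilton - Nelson - Dunedin - Tauranga: 12 + 12 + 3 = 27
Hamilton - Nelson - Napier - Dunedin - Tauranga: 12 + 8 + 10 + 3 = 33
Best route has total 25 km.

25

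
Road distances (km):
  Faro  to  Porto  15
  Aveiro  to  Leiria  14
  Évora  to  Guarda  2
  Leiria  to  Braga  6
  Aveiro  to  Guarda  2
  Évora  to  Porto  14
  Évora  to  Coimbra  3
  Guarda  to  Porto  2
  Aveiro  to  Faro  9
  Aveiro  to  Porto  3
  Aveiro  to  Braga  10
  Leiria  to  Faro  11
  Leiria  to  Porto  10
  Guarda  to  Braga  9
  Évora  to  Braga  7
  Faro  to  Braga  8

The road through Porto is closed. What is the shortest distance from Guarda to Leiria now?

Some routes from Guarda to Leiria avoiding Porto:
Guarda→Aveiro→Faro→Leiria: 2 + 9 + 11 = 22
Guarda→Aveiro→Leiria: 2 + 14 = 16
Guarda→Évora→Braga→Leiria: 2 + 7 + 6 = 15
Guarda→Braga→Leiria: 9 + 6 = 15
Guarda→Aveiro→Braga→Leiria: 2 + 10 + 6 = 18
The minimum is 15 km.

15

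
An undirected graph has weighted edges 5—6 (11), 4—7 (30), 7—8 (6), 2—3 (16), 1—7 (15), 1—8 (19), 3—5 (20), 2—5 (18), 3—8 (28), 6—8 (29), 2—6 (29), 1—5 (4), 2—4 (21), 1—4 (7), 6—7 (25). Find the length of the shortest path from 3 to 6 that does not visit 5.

A few of the 3→6 routes:
3 → 2 → 6: 16 + 29 = 45
3 → 8 → 6: 28 + 29 = 57
3 → 2 → 4 → 1 → 7 → 6: 16 + 21 + 7 + 15 + 25 = 84
3 → 2 → 4 → 1 → 8 → 6: 16 + 21 + 7 + 19 + 29 = 92
3 → 8 → 1 → 7 → 6: 28 + 19 + 15 + 25 = 87
3 → 8 → 7 → 6: 28 + 6 + 25 = 59
Best route has total 45.

45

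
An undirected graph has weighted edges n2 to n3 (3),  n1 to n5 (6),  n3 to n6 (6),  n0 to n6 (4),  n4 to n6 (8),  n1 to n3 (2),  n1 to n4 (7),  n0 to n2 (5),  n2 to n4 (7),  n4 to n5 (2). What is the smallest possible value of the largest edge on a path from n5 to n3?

6

Checking several routes:
n5 -> n1 -> n3: max(6, 2) = 6
n5 -> n1 -> n4 -> n2 -> n3: max(6, 7, 7, 3) = 7
n5 -> n1 -> n4 -> n2 -> n0 -> n6 -> n3: max(6, 7, 7, 5, 4, 6) = 7
n5 -> n4 -> n2 -> n0 -> n6 -> n3: max(2, 7, 5, 4, 6) = 7
n5 -> n4 -> n1 -> n3: max(2, 7, 2) = 7
The minimum achievable maximum is 6.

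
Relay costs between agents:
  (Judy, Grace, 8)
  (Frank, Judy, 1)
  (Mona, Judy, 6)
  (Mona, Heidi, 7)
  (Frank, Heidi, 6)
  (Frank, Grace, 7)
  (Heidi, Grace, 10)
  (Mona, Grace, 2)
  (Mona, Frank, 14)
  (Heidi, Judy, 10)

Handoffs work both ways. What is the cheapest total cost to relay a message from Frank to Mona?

Checking several routes:
Frank -> Judy -> Mona: 1 + 6 = 7
Frank -> Grace -> Mona: 7 + 2 = 9
Frank -> Judy -> Grace -> Mona: 1 + 8 + 2 = 11
Frank -> Heidi -> Mona: 6 + 7 = 13
Shortest: 7.

7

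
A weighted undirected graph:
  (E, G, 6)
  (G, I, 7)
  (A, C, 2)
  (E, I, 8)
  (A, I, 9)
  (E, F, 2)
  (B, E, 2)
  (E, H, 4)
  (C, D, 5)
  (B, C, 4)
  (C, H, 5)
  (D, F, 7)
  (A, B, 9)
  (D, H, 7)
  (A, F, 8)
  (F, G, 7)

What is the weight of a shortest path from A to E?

Some routes from A to E:
A-F-E: 8 + 2 = 10
A-C-H-E: 2 + 5 + 4 = 11
A-C-B-E: 2 + 4 + 2 = 8
A-B-E: 9 + 2 = 11
Shortest: 8.

8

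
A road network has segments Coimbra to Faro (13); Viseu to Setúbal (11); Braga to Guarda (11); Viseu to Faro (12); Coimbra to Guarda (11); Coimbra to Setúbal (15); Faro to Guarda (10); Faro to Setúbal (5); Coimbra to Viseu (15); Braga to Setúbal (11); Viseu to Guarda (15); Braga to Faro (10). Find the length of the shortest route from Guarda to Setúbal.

15

Checking several routes:
Guarda-Faro-Setúbal: 10 + 5 = 15
Guarda-Braga-Setúbal: 11 + 11 = 22
Guarda-Braga-Faro-Setúbal: 11 + 10 + 5 = 26
Guarda-Coimbra-Setúbal: 11 + 15 = 26
The minimum is 15 mi.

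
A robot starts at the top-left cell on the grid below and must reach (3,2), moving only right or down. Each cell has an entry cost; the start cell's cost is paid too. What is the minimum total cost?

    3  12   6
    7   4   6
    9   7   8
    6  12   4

Best path: (0,0) → (1,0) → (1,1) → (1,2) → (2,2) → (3,2)
Cost: 3 + 7 + 4 + 6 + 8 + 4 = 32

32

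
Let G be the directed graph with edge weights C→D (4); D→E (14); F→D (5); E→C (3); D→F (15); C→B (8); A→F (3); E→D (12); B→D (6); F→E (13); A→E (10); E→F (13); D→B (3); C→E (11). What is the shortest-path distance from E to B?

10

Paths from E to B:
E→C→B: 3 + 8 = 11
E→C→D→B: 3 + 4 + 3 = 10
E→D→B: 12 + 3 = 15
E→F→D→B: 13 + 5 + 3 = 21
The minimum is 10.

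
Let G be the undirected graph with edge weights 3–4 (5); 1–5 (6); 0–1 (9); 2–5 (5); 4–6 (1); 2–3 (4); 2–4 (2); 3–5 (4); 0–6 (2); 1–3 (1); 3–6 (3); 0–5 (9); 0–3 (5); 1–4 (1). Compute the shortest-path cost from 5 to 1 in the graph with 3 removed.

6

Comparing a few candidate routes:
5→2→4→1: 5 + 2 + 1 = 8
5→1: 6
5→0→6→4→1: 9 + 2 + 1 + 1 = 13
Shortest: 6.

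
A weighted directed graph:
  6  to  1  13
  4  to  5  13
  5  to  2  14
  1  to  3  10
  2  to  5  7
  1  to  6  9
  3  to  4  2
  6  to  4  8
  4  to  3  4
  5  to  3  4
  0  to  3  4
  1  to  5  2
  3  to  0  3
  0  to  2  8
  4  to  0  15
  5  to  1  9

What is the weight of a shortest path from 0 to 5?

Routes from 0 to 5:
0→2→5: 8 + 7 = 15
0→3→4→5: 4 + 2 + 13 = 19
Best route has total 15.

15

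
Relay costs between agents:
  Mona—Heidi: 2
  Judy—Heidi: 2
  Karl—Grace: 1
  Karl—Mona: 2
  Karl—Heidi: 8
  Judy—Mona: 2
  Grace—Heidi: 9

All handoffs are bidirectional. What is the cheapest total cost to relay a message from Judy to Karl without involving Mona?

Paths from Judy to Karl avoiding Mona:
Judy→Heidi→Karl: 2 + 8 = 10
Judy→Heidi→Grace→Karl: 2 + 9 + 1 = 12
Shortest: 10.

10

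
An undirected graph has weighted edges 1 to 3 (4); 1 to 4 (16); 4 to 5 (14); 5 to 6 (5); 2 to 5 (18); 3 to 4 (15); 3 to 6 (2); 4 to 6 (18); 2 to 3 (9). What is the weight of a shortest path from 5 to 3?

Checking several routes:
5-4-6-3: 14 + 18 + 2 = 34
5-6-3: 5 + 2 = 7
5-6-4-3: 5 + 18 + 15 = 38
5-2-3: 18 + 9 = 27
5-4-3: 14 + 15 = 29
5-4-1-3: 14 + 16 + 4 = 34
Shortest: 7.

7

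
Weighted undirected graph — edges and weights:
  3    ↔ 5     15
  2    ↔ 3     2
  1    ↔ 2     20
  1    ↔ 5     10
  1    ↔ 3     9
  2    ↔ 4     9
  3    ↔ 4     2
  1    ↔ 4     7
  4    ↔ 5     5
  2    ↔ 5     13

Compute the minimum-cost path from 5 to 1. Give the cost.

A few of the 5→1 routes:
5-1: 10
5-4-3-1: 5 + 2 + 9 = 16
5-3-4-1: 15 + 2 + 7 = 24
5-4-1: 5 + 7 = 12
Best route has total 10.

10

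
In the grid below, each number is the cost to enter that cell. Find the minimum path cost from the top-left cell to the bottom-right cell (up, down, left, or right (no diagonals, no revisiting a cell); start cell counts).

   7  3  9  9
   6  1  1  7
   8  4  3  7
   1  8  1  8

Path r0c0 -> r0c1 -> r1c1 -> r1c2 -> r2c2 -> r3c2 -> r3c3: 7 + 3 + 1 + 1 + 3 + 1 + 8 = 24.

24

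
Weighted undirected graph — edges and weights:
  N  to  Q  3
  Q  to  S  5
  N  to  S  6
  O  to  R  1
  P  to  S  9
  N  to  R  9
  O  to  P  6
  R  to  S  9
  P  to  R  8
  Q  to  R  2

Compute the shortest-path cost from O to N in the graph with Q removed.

10

Comparing a few candidate routes:
O -> P -> R -> N: 6 + 8 + 9 = 23
O -> P -> S -> N: 6 + 9 + 6 = 21
O -> R -> N: 1 + 9 = 10
O -> R -> S -> N: 1 + 9 + 6 = 16
The minimum is 10.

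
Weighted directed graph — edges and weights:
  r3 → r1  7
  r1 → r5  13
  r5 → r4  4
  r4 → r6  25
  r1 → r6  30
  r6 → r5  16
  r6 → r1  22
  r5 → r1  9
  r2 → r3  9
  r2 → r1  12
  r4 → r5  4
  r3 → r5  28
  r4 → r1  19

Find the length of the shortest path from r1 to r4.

Candidate routes:
r1 -> r5 -> r4: 13 + 4 = 17
r1 -> r6 -> r5 -> r4: 30 + 16 + 4 = 50
Best route has total 17.

17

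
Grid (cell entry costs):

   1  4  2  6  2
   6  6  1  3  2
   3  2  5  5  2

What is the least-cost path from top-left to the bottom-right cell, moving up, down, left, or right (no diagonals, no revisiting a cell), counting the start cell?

Cheapest: r0c0 r0c1 r0c2 r1c2 r1c3 r1c4 r2c4
  1 + 4 + 2 + 1 + 3 + 2 + 2 = 15

15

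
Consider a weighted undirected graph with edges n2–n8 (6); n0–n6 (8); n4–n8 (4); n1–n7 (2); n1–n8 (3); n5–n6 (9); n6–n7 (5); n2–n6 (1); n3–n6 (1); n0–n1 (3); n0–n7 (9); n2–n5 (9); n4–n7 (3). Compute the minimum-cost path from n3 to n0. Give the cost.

9

Checking several routes:
n3→n6→n7→n4→n8→n1→n0: 1 + 5 + 3 + 4 + 3 + 3 = 19
n3→n6→n2→n8→n1→n0: 1 + 1 + 6 + 3 + 3 = 14
n3→n6→n0: 1 + 8 = 9
n3→n6→n7→n0: 1 + 5 + 9 = 15
n3→n6→n7→n1→n0: 1 + 5 + 2 + 3 = 11
Best route has total 9.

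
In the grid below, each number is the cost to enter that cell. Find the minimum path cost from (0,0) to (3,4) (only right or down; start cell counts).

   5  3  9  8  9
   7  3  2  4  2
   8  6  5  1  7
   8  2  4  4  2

24

Best path: [0,0]→[0,1]→[1,1]→[1,2]→[1,3]→[2,3]→[3,3]→[3,4]
Cost: 5 + 3 + 3 + 2 + 4 + 1 + 4 + 2 = 24
For comparison, the top-then-right route costs 45.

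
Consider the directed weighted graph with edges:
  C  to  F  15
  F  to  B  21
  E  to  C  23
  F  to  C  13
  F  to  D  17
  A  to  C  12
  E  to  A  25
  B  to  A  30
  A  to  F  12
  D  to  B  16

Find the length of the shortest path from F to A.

Routes from F to A:
F -> B -> A: 21 + 30 = 51
F -> D -> B -> A: 17 + 16 + 30 = 63
Best route has total 51.

51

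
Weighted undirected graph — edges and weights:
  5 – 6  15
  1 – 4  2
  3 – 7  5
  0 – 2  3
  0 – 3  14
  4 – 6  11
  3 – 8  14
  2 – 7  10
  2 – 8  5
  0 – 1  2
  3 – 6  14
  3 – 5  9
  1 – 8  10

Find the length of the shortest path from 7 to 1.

15

Some routes from 7 to 1:
7 -> 3 -> 8 -> 2 -> 0 -> 1: 5 + 14 + 5 + 3 + 2 = 29
7 -> 3 -> 0 -> 1: 5 + 14 + 2 = 21
7 -> 3 -> 8 -> 1: 5 + 14 + 10 = 29
7 -> 3 -> 6 -> 4 -> 1: 5 + 14 + 11 + 2 = 32
7 -> 2 -> 0 -> 1: 10 + 3 + 2 = 15
7 -> 2 -> 8 -> 1: 10 + 5 + 10 = 25
The minimum is 15.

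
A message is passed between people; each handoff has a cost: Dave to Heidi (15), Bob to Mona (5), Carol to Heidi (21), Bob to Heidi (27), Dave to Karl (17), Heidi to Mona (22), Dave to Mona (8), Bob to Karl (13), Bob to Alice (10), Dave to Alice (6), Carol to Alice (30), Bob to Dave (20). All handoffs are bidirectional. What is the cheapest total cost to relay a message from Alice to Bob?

Comparing a few candidate routes:
Alice - Dave - Heidi - Bob: 6 + 15 + 27 = 48
Alice - Bob: 10
Alice - Dave - Heidi - Mona - Bob: 6 + 15 + 22 + 5 = 48
Alice - Dave - Karl - Bob: 6 + 17 + 13 = 36
Alice - Dave - Mona - Bob: 6 + 8 + 5 = 19
Alice - Dave - Bob: 6 + 20 = 26
The minimum is 10.

10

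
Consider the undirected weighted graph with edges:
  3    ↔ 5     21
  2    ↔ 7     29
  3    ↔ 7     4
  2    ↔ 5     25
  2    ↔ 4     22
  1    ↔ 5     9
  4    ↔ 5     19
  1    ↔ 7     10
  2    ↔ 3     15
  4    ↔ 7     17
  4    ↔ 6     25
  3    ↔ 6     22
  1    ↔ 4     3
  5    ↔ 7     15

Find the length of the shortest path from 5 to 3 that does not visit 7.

21

Checking several routes:
5 → 3: 21
5 → 1 → 4 → 2 → 3: 9 + 3 + 22 + 15 = 49
5 → 2 → 3: 25 + 15 = 40
The minimum is 21.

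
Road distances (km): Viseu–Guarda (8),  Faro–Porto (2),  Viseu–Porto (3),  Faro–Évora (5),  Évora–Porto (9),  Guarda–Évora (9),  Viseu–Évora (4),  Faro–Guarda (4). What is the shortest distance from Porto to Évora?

Checking several routes:
Porto - Évora: 9
Porto - Viseu - Évora: 3 + 4 = 7
Porto - Faro - Évora: 2 + 5 = 7
Best route has total 7 km.

7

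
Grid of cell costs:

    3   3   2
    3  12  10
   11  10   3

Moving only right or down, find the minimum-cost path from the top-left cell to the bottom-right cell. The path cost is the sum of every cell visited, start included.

Best path: r0c0 → r0c1 → r0c2 → r1c2 → r2c2
Cost: 3 + 3 + 2 + 10 + 3 = 21

21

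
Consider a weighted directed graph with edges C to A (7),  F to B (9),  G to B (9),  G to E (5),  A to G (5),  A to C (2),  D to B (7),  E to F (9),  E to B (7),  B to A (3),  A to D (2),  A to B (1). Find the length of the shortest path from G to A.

12

Paths from G to A:
G-E-B-A: 5 + 7 + 3 = 15
G-B-A: 9 + 3 = 12
G-E-F-B-A: 5 + 9 + 9 + 3 = 26
Best route has total 12.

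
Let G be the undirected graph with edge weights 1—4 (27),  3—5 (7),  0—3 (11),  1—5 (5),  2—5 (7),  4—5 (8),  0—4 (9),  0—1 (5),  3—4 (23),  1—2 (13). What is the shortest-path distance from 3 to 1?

12

Some routes from 3 to 1:
3 → 5 → 1: 7 + 5 = 12
3 → 0 → 1: 11 + 5 = 16
3 → 5 → 2 → 1: 7 + 7 + 13 = 27
The minimum is 12.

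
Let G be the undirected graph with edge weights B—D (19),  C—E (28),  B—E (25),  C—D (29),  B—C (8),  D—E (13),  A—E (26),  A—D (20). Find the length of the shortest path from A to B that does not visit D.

51

Candidate routes:
A → E → C → B: 26 + 28 + 8 = 62
A → E → B: 26 + 25 = 51
Best route has total 51.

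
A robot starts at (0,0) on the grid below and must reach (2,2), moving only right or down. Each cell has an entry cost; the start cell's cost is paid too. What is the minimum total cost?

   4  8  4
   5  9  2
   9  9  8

26

One optimal route is [0,0] -> [0,1] -> [0,2] -> [1,2] -> [2,2].
Its cost is 4 + 8 + 4 + 2 + 8 = 26.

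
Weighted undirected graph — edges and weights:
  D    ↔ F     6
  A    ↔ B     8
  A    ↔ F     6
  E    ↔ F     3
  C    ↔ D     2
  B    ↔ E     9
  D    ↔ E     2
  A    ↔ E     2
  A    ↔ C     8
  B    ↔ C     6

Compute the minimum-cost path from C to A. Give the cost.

6

A few of the C→A routes:
C -> D -> E -> A: 2 + 2 + 2 = 6
C -> D -> E -> F -> A: 2 + 2 + 3 + 6 = 13
C -> D -> F -> E -> A: 2 + 6 + 3 + 2 = 13
C -> A: 8
Best route has total 6.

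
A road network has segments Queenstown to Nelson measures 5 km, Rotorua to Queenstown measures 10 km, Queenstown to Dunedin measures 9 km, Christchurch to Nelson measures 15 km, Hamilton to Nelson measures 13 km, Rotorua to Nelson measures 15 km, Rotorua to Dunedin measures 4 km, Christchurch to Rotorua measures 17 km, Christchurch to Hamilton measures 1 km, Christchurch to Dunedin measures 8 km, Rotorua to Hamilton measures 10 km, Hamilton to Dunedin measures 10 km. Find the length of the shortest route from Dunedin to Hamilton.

9

Checking several routes:
Dunedin - Rotorua - Hamilton: 4 + 10 = 14
Dunedin - Rotorua - Christchurch - Hamilton: 4 + 17 + 1 = 22
Dunedin - Christchurch - Hamilton: 8 + 1 = 9
Dunedin - Hamilton: 10
The minimum is 9 km.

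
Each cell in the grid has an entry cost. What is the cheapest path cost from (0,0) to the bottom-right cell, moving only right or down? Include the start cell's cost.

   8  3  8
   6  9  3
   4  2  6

26

Path [0,0] -> [1,0] -> [2,0] -> [2,1] -> [2,2]: 8 + 6 + 4 + 2 + 6 = 26.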